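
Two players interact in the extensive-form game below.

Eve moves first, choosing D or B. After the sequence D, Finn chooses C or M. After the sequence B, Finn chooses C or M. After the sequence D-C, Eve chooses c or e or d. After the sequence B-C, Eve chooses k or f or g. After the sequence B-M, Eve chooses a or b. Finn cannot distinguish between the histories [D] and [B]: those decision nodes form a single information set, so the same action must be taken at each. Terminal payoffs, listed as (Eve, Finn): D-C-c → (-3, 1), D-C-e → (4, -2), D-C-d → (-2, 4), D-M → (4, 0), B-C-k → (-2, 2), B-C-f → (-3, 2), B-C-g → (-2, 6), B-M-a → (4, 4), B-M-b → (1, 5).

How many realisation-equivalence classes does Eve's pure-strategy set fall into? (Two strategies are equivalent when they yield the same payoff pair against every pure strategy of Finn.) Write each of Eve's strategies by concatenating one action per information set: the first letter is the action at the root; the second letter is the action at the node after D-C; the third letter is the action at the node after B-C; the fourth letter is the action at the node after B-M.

9

Eve has 36 pure strategies: Dcka, Dckb, Dcfa, Dcfb, Dcga, Dcgb, Deka, Dekb, Defa, Defb, Dega, Degb, Ddka, Ddkb, Ddfa, Ddfb, Ddga, Ddgb, Bcka, Bckb, Bcfa, Bcfb, Bcga, Bcgb, Beka, Bekb, Befa, Befb, Bega, Begb, Bdka, Bdkb, Bdfa, Bdfb, Bdga, Bdgb. Columns: C, M.
{Dcka, Dckb, Dcfa, Dcfb, Dcga, Dcgb} → row (-3,1) (4,0)
{Deka, Dekb, Defa, Defb, Dega, Degb} → row (4,-2) (4,0)
{Ddka, Ddkb, Ddfa, Ddfb, Ddga, Ddgb} → row (-2,4) (4,0)
{Bcka, Beka, Bdka} → row (-2,2) (4,4)
{Bckb, Bekb, Bdkb} → row (-2,2) (1,5)
{Bcfa, Befa, Bdfa} → row (-3,2) (4,4)
{Bcfb, Befb, Bdfb} → row (-3,2) (1,5)
{Bcga, Bega, Bdga} → row (-2,6) (4,4)
{Bcgb, Begb, Bdgb} → row (-2,6) (1,5)
That's 9 distinct rows out of 36 strategies.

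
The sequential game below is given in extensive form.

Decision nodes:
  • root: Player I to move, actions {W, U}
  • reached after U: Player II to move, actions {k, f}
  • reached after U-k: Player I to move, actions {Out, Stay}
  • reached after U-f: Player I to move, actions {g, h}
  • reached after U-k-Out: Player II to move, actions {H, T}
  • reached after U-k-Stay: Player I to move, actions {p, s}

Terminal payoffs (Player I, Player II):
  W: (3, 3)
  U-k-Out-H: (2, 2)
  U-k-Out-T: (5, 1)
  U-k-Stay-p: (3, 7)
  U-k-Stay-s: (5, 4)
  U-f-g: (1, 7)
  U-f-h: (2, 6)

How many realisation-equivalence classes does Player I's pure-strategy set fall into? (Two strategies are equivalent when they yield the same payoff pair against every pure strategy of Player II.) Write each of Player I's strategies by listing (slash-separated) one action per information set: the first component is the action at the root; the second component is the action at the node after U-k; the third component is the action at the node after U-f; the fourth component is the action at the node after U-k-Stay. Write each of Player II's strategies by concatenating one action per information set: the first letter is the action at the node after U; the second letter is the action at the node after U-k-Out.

7

Player I has 16 pure strategies: W/Out/g/p, W/Out/g/s, W/Out/h/p, W/Out/h/s, W/Stay/g/p, W/Stay/g/s, W/Stay/h/p, W/Stay/h/s, U/Out/g/p, U/Out/g/s, U/Out/h/p, U/Out/h/s, U/Stay/g/p, U/Stay/g/s, U/Stay/h/p, U/Stay/h/s. Columns: kH, kT, fH, fT.
{W/Out/g/p, W/Out/g/s, W/Out/h/p, W/Out/h/s, W/Stay/g/p, W/Stay/g/s, W/Stay/h/p, W/Stay/h/s} → row (3,3) (3,3) (3,3) (3,3)
{U/Out/g/p, U/Out/g/s} → row (2,2) (5,1) (1,7) (1,7)
{U/Out/h/p, U/Out/h/s} → row (2,2) (5,1) (2,6) (2,6)
{U/Stay/g/p} → row (3,7) (3,7) (1,7) (1,7)
{U/Stay/g/s} → row (5,4) (5,4) (1,7) (1,7)
{U/Stay/h/p} → row (3,7) (3,7) (2,6) (2,6)
{U/Stay/h/s} → row (5,4) (5,4) (2,6) (2,6)
That's 7 distinct rows out of 16 strategies.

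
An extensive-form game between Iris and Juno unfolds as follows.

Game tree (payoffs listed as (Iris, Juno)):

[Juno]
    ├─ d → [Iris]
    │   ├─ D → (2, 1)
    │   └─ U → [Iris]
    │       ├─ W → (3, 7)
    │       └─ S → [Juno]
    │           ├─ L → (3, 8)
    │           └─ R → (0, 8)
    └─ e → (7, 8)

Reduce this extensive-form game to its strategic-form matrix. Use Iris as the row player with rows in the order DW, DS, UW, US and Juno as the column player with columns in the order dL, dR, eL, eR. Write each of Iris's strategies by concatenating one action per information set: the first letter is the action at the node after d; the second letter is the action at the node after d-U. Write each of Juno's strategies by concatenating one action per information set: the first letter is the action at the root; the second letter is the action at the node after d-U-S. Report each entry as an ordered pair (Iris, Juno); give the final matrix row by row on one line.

           dL       dR       eL       eR
  DW    (2,1)    (2,1)    (7,8)    (7,8)
  DS    (2,1)    (2,1)    (7,8)    (7,8)
  UW    (3,7)    (3,7)    (7,8)    (7,8)
  US    (3,8)    (0,8)    (7,8)    (7,8)

DW: (2,1) (2,1) (7,8) (7,8) | DS: (2,1) (2,1) (7,8) (7,8) | UW: (3,7) (3,7) (7,8) (7,8) | US: (3,8) (0,8) (7,8) (7,8)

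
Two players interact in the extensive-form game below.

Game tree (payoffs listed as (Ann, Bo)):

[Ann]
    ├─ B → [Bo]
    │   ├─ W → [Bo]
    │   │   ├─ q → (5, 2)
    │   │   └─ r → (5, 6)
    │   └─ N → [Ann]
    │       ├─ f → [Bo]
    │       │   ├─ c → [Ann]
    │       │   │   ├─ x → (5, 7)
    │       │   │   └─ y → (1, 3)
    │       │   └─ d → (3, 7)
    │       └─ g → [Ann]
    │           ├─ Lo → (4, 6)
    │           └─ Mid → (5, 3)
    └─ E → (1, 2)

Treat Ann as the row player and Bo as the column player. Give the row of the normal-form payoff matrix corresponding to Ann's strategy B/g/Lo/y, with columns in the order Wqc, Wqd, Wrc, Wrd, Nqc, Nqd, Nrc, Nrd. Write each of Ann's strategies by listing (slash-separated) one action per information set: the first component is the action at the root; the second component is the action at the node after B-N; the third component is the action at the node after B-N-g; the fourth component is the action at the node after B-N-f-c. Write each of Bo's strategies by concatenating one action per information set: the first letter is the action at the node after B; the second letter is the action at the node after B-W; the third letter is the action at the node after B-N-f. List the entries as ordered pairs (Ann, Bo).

(5,2) (5,2) (5,6) (5,6) (4,6) (4,6) (4,6) (4,6)

vs Wqc: Ann plays B → Bo plays W at [B] → Bo plays q at [B-W] → (5, 2)
vs Wqd: Ann plays B → Bo plays W at [B] → Bo plays q at [B-W] → (5, 2)
vs Wrc: Ann plays B → Bo plays W at [B] → Bo plays r at [B-W] → (5, 6)
vs Wrd: Ann plays B → Bo plays W at [B] → Bo plays r at [B-W] → (5, 6)
vs Nqc: Ann plays B → Bo plays N at [B] → Ann plays g at [B-N] → Ann plays Lo at [B-N-g] → (4, 6)
vs Nqd: Ann plays B → Bo plays N at [B] → Ann plays g at [B-N] → Ann plays Lo at [B-N-g] → (4, 6)
vs Nrc: Ann plays B → Bo plays N at [B] → Ann plays g at [B-N] → Ann plays Lo at [B-N-g] → (4, 6)
vs Nrd: Ann plays B → Bo plays N at [B] → Ann plays g at [B-N] → Ann plays Lo at [B-N-g] → (4, 6)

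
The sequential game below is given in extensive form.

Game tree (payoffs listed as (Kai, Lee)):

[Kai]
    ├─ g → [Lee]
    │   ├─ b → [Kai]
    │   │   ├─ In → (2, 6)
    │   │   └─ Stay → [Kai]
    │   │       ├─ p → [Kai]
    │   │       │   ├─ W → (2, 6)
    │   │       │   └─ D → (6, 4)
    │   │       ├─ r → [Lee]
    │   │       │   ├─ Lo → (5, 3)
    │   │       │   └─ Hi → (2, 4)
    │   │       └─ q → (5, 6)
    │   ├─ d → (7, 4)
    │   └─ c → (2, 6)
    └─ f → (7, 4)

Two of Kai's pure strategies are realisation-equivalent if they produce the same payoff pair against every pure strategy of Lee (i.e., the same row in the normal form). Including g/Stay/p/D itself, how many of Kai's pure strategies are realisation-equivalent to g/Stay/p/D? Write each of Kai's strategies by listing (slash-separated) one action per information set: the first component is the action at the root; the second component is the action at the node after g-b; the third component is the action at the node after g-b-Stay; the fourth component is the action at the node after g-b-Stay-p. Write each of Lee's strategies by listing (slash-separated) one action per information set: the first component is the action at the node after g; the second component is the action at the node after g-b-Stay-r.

Row for g/Stay/p/D (columns b/Lo, b/Hi, d/Lo, d/Hi, c/Lo, c/Hi): (6,4) (6,4) (7,4) (7,4) (2,6) (2,6).
Every one of Kai's information sets is on the play path for some reply by Lee when Kai follows g/Stay/p/D.
Changing the action at any of them therefore changes at least one column, so only g/Stay/p/D itself gives this row.

1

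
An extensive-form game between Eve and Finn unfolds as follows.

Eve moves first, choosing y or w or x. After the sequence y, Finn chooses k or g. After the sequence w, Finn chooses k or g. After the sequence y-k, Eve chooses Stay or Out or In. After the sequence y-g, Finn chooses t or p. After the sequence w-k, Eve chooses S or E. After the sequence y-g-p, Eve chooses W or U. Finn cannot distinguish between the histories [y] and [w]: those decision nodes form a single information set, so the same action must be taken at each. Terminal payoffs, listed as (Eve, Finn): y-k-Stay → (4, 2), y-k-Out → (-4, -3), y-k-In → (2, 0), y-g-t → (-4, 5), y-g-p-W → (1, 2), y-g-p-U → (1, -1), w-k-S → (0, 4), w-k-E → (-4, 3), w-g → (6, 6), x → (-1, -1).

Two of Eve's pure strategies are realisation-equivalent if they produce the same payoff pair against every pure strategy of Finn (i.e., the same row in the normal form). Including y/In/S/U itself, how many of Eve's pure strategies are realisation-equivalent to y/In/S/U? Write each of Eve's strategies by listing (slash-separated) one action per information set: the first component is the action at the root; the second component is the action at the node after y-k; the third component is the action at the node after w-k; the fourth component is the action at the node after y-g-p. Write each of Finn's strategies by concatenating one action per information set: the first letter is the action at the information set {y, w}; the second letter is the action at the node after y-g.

2

Row for y/In/S/U (columns kt, kp, gt, gp): (2,0) (2,0) (-4,5) (1,-1).
Under y/In/S/U, Eve's choice at the node after w-k can never be reached regardless of what Finn does, so varying those choices leaves every outcome unchanged.
Holding the reachable choices fixed and varying the unreachable one freely already gives 2 equivalent strategies.
No other strategy reproduces this row, so those 2 are the full class: y/In/S/U, y/In/E/U.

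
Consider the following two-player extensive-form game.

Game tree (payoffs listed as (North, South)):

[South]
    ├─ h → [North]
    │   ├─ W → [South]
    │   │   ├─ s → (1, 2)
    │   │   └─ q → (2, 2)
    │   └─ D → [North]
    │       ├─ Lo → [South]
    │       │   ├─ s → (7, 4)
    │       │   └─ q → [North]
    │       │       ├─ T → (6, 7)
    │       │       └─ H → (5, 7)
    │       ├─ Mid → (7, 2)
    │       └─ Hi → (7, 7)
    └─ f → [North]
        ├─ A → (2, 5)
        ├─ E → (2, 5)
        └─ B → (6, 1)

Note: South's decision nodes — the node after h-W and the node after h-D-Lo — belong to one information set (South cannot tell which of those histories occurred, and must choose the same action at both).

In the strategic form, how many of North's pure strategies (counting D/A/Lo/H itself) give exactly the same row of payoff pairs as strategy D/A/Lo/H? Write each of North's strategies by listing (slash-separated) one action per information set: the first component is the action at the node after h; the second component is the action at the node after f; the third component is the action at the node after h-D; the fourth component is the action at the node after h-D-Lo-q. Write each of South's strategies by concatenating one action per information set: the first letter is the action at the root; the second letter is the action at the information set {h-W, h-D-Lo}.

2

Row for D/A/Lo/H (columns hs, hq, fs, fq): (7,4) (5,7) (2,5) (2,5).
Every one of North's information sets is on the play path for some reply by South when North follows D/A/Lo/H.
Even so, D/E/Lo/H happens to produce the same payoff in every column — so 2 strategies share this row.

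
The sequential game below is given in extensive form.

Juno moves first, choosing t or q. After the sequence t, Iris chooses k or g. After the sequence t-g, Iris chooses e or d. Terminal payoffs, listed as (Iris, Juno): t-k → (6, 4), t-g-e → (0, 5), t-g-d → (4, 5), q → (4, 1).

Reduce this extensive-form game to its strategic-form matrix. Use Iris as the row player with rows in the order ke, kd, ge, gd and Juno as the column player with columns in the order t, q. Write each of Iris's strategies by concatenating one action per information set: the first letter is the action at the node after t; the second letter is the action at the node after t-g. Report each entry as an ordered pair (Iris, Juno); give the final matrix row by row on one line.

ke: (6,4) (4,1) | kd: (6,4) (4,1) | ge: (0,5) (4,1) | gd: (4,5) (4,1)

            t        q
  ke    (6,4)    (4,1)
  kd    (6,4)    (4,1)
  ge    (0,5)    (4,1)
  gd    (4,5)    (4,1)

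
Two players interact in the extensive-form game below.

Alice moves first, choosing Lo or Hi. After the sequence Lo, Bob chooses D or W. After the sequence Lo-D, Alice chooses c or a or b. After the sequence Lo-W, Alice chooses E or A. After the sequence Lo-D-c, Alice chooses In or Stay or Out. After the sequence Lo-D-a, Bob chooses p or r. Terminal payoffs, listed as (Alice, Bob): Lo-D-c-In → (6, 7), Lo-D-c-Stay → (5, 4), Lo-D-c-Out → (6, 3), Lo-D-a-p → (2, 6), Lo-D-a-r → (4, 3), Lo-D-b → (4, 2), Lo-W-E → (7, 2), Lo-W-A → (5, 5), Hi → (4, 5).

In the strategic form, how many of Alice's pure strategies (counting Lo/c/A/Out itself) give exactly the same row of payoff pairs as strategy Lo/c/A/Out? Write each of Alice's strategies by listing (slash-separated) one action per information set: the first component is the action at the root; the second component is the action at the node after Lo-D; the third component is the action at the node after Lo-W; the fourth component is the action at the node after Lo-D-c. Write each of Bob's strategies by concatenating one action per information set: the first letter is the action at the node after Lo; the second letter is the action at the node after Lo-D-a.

1

Row for Lo/c/A/Out (columns Dp, Dr, Wp, Wr): (6,3) (6,3) (5,5) (5,5).
Every one of Alice's information sets is on the play path for some reply by Bob when Alice follows Lo/c/A/Out.
Changing the action at any of them therefore changes at least one column, so only Lo/c/A/Out itself gives this row.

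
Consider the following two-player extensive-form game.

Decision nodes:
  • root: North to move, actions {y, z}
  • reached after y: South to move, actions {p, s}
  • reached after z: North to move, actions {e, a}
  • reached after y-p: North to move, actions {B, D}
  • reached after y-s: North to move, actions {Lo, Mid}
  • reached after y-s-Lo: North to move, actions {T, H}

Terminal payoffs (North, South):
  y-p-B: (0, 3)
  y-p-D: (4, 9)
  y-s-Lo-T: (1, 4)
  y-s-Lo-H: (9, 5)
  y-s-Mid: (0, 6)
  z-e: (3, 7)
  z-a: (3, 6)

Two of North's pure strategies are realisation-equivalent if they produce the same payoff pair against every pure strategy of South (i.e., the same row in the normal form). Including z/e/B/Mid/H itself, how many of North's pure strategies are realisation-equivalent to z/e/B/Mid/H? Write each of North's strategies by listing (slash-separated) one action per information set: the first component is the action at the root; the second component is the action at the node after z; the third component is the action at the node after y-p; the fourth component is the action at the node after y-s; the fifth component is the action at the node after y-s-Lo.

Row for z/e/B/Mid/H (columns p, s): (3,7) (3,7).
Under z/e/B/Mid/H, North's choice at the node after y-p and at the node after y-s and at the node after y-s-Lo can never be reached regardless of what South does, so varying those choices leaves every outcome unchanged.
Holding the reachable choices fixed and varying the unreachable ones freely already gives 2 × 2 × 2 = 8 equivalent strategies.
No other strategy reproduces this row, so those 8 are the full class: z/e/B/Lo/T, z/e/B/Lo/H, z/e/B/Mid/T, z/e/B/Mid/H, z/e/D/Lo/T, z/e/D/Lo/H, z/e/D/Mid/T, z/e/D/Mid/H.

8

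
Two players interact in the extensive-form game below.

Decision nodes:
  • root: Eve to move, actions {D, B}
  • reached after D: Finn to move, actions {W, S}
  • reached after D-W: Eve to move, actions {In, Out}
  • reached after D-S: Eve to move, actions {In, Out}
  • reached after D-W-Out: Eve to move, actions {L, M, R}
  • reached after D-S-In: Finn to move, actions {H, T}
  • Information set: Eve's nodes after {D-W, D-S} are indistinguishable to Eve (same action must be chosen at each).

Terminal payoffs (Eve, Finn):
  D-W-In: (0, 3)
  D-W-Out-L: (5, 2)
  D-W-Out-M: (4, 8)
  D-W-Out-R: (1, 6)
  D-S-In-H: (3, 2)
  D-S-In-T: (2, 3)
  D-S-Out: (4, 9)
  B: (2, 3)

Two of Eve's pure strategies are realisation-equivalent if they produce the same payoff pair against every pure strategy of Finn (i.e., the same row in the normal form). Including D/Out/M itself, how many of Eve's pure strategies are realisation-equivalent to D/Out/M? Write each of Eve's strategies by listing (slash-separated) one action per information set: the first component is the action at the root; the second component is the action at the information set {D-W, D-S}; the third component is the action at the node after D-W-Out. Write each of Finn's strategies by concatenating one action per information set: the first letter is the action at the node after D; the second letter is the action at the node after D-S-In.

Row for D/Out/M (columns WH, WT, SH, ST): (4,8) (4,8) (4,9) (4,9).
Every one of Eve's information sets is on the play path for some reply by Finn when Eve follows D/Out/M.
Changing the action at any of them therefore changes at least one column, so only D/Out/M itself gives this row.

1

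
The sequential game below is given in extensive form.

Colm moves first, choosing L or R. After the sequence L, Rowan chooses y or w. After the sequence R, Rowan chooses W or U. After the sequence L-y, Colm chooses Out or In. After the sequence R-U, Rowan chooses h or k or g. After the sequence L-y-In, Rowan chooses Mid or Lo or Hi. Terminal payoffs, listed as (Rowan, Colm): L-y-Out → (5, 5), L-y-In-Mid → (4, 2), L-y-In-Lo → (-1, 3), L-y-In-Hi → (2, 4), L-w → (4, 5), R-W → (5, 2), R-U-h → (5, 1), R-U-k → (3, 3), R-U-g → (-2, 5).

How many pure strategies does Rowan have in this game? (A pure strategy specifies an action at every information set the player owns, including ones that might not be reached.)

Rowan owns the node after L with actions {y, w} — two choices.
Rowan owns the node after R with actions {W, U} — two choices.
Rowan owns the node after R-U with actions {h, k, g} — three choices.
Rowan owns the node after L-y-In with actions {Mid, Lo, Hi} — three choices.
A pure strategy fixes one action at each information set independently, so the count is the product 2 × 2 × 3 × 3 = 36.

36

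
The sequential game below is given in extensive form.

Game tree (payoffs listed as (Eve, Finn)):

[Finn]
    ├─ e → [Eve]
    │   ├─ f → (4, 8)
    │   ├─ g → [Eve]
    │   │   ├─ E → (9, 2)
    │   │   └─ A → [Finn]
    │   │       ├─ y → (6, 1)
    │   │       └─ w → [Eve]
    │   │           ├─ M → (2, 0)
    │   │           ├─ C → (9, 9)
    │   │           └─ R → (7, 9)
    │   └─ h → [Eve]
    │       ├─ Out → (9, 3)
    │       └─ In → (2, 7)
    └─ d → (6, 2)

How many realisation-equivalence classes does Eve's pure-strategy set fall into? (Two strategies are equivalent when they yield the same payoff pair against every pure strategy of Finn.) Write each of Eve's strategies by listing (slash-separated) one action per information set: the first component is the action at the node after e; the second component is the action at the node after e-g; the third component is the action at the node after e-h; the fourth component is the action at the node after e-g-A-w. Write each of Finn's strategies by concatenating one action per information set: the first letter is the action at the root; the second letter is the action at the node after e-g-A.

7

Eve has 36 pure strategies: f/E/Out/M, f/E/Out/C, f/E/Out/R, f/E/In/M, f/E/In/C, f/E/In/R, f/A/Out/M, f/A/Out/C, f/A/Out/R, f/A/In/M, f/A/In/C, f/A/In/R, g/E/Out/M, g/E/Out/C, g/E/Out/R, g/E/In/M, g/E/In/C, g/E/In/R, g/A/Out/M, g/A/Out/C, g/A/Out/R, g/A/In/M, g/A/In/C, g/A/In/R, h/E/Out/M, h/E/Out/C, h/E/Out/R, h/E/In/M, h/E/In/C, h/E/In/R, h/A/Out/M, h/A/Out/C, h/A/Out/R, h/A/In/M, h/A/In/C, h/A/In/R. Columns: ey, ew, dy, dw.
{f/E/Out/M, f/E/Out/C, f/E/Out/R, f/E/In/M, f/E/In/C, f/E/In/R, f/A/Out/M, f/A/Out/C, f/A/Out/R, f/A/In/M, f/A/In/C, f/A/In/R} → row (4,8) (4,8) (6,2) (6,2)
{g/E/Out/M, g/E/Out/C, g/E/Out/R, g/E/In/M, g/E/In/C, g/E/In/R} → row (9,2) (9,2) (6,2) (6,2)
{g/A/Out/M, g/A/In/M} → row (6,1) (2,0) (6,2) (6,2)
{g/A/Out/C, g/A/In/C} → row (6,1) (9,9) (6,2) (6,2)
{g/A/Out/R, g/A/In/R} → row (6,1) (7,9) (6,2) (6,2)
{h/E/Out/M, h/E/Out/C, h/E/Out/R, h/A/Out/M, h/A/Out/C, h/A/Out/R} → row (9,3) (9,3) (6,2) (6,2)
{h/E/In/M, h/E/In/C, h/E/In/R, h/A/In/M, h/A/In/C, h/A/In/R} → row (2,7) (2,7) (6,2) (6,2)
That's 7 distinct rows out of 36 strategies.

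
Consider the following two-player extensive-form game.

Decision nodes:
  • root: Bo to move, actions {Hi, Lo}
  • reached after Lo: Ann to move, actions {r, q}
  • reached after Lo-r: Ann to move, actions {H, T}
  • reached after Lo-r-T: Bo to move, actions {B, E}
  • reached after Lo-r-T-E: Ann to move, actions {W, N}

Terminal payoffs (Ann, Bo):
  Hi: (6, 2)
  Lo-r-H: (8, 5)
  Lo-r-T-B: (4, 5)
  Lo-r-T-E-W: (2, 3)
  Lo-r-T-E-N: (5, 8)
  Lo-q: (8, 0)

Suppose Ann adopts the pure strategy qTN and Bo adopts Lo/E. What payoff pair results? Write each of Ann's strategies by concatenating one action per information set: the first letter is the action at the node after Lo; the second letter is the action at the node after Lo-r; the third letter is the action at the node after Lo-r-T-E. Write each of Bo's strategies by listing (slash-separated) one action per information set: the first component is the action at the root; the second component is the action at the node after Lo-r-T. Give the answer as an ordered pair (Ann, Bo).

(8, 0)

Trace the play path from the root:
  Bo plays Lo
  Ann plays q at [Lo]
→ terminal payoff (8, 0).
(Ann's choice at the node after Lo-r is never reached on this path, so it doesn't affect the outcome.)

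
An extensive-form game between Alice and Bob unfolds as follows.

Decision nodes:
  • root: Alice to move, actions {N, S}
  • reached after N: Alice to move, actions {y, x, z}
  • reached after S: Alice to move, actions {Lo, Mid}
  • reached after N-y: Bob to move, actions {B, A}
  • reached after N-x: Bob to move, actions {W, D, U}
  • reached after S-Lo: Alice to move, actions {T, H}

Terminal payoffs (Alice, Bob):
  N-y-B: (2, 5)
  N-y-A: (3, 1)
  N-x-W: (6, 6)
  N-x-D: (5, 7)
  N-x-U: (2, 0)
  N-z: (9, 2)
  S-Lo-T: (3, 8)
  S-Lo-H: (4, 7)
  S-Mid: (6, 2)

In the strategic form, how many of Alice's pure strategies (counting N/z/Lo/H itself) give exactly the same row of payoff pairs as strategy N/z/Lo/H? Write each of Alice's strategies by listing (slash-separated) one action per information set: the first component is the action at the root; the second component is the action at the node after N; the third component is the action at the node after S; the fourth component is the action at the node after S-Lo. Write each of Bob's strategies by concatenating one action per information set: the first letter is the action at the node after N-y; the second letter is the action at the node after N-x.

Row for N/z/Lo/H (columns BW, BD, BU, AW, AD, AU): (9,2) (9,2) (9,2) (9,2) (9,2) (9,2).
Under N/z/Lo/H, Alice's choice at the node after S and at the node after S-Lo can never be reached regardless of what Bob does, so varying those choices leaves every outcome unchanged.
Holding the reachable choices fixed and varying the unreachable ones freely already gives 2 × 2 = 4 equivalent strategies.
No other strategy reproduces this row, so those 4 are the full class: N/z/Lo/T, N/z/Lo/H, N/z/Mid/T, N/z/Mid/H.

4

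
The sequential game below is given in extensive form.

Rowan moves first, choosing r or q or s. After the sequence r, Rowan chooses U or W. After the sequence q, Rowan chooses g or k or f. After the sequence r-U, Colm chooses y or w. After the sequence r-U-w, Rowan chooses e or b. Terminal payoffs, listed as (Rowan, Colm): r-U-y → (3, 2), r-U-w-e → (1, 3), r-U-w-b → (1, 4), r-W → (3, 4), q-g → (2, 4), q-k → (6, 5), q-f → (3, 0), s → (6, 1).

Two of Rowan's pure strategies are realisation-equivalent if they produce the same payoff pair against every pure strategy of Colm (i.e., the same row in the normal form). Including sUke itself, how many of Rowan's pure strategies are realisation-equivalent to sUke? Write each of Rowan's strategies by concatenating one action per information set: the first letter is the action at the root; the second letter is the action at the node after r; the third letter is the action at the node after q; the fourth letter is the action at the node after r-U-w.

Row for sUke (columns y, w): (6,1) (6,1).
Under sUke, Rowan's choice at the node after r and at the node after q and at the node after r-U-w can never be reached regardless of what Colm does, so varying those choices leaves every outcome unchanged.
Holding the reachable choices fixed and varying the unreachable ones freely already gives 2 × 3 × 2 = 12 equivalent strategies.
No other strategy reproduces this row, so those 12 are the full class: sUge, sUgb, sUke, sUkb, sUfe, sUfb, sWge, sWgb, sWke, sWkb, sWfe, sWfb.

12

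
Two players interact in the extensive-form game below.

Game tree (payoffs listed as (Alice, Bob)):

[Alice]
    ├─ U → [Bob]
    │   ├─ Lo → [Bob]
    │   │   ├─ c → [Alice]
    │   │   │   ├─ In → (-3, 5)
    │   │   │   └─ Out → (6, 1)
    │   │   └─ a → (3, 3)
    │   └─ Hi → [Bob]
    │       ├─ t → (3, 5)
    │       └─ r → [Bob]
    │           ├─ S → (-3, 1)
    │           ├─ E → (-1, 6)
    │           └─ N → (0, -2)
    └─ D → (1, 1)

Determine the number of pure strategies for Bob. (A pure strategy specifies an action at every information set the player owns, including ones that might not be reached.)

Bob owns the node after U with actions {Lo, Hi} — two choices.
Bob owns the node after U-Lo with actions {c, a} — two choices.
Bob owns the node after U-Hi with actions {t, r} — two choices.
Bob owns the node after U-Hi-r with actions {S, E, N} — three choices.
A pure strategy fixes one action at each information set independently, so the count is the product 2 × 2 × 2 × 3 = 24.
(For reference, Alice has 4 pure strategies, giving a 24×4 normal-form matrix.)

24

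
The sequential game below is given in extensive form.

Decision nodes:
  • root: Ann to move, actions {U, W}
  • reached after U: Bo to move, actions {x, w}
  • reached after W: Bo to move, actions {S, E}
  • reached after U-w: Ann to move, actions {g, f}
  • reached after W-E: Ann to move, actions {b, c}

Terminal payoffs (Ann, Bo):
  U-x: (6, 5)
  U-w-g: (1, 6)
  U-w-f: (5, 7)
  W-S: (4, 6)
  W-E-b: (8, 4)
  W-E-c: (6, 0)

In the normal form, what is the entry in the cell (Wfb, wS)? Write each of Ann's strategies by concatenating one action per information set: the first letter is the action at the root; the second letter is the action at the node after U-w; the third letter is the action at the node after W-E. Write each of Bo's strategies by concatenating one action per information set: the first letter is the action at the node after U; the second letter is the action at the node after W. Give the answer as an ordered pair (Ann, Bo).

(4, 6)

Trace the play path from the root:
  Ann plays W
  Bo plays S at [W]
→ terminal payoff (4, 6).
(Ann's choice at the node after U-w is never reached on this path, so it doesn't affect the outcome.)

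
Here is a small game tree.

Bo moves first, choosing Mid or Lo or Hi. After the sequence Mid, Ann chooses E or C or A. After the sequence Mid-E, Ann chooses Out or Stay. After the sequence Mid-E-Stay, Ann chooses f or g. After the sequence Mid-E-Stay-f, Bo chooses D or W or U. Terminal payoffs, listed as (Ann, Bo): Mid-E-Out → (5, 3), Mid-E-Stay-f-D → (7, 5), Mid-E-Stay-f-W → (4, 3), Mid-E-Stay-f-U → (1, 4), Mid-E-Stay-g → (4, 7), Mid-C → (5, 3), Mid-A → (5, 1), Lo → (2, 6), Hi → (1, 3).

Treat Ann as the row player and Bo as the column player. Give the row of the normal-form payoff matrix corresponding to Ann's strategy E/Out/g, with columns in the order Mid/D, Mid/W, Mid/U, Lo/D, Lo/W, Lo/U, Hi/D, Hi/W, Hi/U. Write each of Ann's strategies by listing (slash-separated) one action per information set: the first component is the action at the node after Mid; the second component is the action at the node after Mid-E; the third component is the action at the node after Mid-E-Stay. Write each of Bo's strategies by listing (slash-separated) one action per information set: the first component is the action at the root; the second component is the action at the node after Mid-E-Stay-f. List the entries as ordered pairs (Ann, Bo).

(5,3) (5,3) (5,3) (2,6) (2,6) (2,6) (1,3) (1,3) (1,3)

vs Mid/D: Bo plays Mid → Ann plays E at [Mid] → Ann plays Out at [Mid-E] → (5, 3)
vs Mid/W: Bo plays Mid → Ann plays E at [Mid] → Ann plays Out at [Mid-E] → (5, 3)
vs Mid/U: Bo plays Mid → Ann plays E at [Mid] → Ann plays Out at [Mid-E] → (5, 3)
vs Lo/D: Bo plays Lo → (2, 6)
vs Lo/W: Bo plays Lo → (2, 6)
vs Lo/U: Bo plays Lo → (2, 6)
vs Hi/D: Bo plays Hi → (1, 3)
vs Hi/W: Bo plays Hi → (1, 3)
vs Hi/U: Bo plays Hi → (1, 3)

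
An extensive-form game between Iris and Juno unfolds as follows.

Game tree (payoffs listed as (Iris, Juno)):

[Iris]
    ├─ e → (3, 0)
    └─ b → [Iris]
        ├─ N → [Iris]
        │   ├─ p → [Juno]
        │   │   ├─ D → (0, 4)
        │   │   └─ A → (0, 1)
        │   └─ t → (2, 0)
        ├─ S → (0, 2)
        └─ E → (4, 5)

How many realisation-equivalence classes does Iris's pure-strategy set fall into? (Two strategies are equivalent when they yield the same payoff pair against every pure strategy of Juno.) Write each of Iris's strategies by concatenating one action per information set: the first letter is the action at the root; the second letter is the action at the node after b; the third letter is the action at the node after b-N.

5

Iris has 12 pure strategies: eNp, eNt, eSp, eSt, eEp, eEt, bNp, bNt, bSp, bSt, bEp, bEt. Columns: D, A.
{eNp, eNt, eSp, eSt, eEp, eEt} → row (3,0) (3,0)
{bNp} → row (0,4) (0,1)
{bNt} → row (2,0) (2,0)
{bSp, bSt} → row (0,2) (0,2)
{bEp, bEt} → row (4,5) (4,5)
That's 5 distinct rows out of 12 strategies.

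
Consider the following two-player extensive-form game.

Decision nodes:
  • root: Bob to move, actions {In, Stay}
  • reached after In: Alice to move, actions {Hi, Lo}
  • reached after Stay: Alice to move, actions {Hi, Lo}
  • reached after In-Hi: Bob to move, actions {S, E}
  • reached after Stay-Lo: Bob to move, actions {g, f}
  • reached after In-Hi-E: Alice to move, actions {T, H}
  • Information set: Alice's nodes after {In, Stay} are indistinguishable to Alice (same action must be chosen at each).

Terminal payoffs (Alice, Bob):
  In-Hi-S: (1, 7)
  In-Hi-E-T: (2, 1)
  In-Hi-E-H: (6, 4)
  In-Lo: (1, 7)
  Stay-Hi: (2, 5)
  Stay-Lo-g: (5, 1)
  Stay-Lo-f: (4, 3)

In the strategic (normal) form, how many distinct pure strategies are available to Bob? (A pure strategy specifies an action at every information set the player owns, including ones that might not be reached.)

8

Bob owns the root with actions {In, Stay} — two choices.
Bob owns the node after In-Hi with actions {S, E} — two choices.
Bob owns the node after Stay-Lo with actions {g, f} — two choices.
A pure strategy fixes one action at each information set independently, so the count is the product 2 × 2 × 2 = 8.
(For reference, Alice has 4 pure strategies, giving a 8×4 normal-form matrix.)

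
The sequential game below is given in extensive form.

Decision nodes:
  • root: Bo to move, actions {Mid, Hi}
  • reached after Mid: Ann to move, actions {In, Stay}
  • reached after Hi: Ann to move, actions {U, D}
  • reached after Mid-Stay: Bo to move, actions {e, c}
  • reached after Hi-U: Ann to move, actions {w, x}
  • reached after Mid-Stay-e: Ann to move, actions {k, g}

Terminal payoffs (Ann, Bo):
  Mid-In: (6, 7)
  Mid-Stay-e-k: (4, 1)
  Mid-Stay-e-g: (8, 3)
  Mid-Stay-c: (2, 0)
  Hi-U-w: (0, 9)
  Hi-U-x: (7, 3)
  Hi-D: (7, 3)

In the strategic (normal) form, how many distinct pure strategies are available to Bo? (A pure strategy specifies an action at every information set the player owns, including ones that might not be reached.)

Bo owns the root with actions {Mid, Hi} — two choices.
Bo owns the node after Mid-Stay with actions {e, c} — two choices.
A pure strategy fixes one action at each information set independently, so the count is the product 2 × 2 = 4.
(For reference, Ann has 16 pure strategies, giving a 4×16 normal-form matrix.)

4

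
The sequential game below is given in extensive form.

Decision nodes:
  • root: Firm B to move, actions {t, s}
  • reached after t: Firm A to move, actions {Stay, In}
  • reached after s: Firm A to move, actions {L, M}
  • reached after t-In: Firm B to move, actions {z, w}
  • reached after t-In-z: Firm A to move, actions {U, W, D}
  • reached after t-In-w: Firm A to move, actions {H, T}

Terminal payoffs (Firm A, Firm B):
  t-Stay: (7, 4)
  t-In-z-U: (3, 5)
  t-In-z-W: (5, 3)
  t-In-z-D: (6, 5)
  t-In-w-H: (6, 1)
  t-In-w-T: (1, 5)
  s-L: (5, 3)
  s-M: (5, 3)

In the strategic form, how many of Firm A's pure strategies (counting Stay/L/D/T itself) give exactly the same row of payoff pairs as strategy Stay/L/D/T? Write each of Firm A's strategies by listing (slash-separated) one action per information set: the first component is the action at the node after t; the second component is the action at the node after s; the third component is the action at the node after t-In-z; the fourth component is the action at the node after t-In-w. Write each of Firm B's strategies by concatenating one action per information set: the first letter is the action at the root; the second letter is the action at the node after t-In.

Row for Stay/L/D/T (columns tz, tw, sz, sw): (7,4) (7,4) (5,3) (5,3).
Under Stay/L/D/T, Firm A's choice at the node after t-In-z and at the node after t-In-w can never be reached regardless of what Firm B does, so varying those choices leaves every outcome unchanged.
Holding the reachable choices fixed and varying the unreachable ones freely already gives 3 × 2 = 6 equivalent strategies.
Checking the remaining rows, Stay/M/U/H, Stay/M/U/T, Stay/M/W/H, Stay/M/W/T, Stay/M/D/H, Stay/M/D/T also happen to give the same payoffs in every column, bringing the total to 12: Stay/L/U/H, Stay/L/U/T, Stay/L/W/H, Stay/L/W/T, Stay/L/D/H, Stay/L/D/T, Stay/M/U/H, Stay/M/U/T, Stay/M/W/H, Stay/M/W/T, Stay/M/D/H, Stay/M/D/T.

12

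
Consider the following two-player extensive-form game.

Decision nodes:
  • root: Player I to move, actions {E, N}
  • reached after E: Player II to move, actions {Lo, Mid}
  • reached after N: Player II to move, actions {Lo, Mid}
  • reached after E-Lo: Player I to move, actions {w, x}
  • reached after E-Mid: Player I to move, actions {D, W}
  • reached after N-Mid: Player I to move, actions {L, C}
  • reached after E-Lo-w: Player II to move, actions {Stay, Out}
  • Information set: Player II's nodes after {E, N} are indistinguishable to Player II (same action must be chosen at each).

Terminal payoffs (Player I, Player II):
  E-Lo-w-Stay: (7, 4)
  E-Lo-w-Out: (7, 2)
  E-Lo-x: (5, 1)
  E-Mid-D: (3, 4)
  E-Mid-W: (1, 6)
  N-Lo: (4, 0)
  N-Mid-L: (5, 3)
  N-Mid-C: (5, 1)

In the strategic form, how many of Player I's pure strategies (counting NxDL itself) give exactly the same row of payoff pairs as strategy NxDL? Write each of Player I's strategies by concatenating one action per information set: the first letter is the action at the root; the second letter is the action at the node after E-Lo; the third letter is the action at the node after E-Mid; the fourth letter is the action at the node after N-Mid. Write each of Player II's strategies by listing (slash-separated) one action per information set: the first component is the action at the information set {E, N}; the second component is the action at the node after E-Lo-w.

4

Row for NxDL (columns Lo/Stay, Lo/Out, Mid/Stay, Mid/Out): (4,0) (4,0) (5,3) (5,3).
Under NxDL, Player I's choice at the node after E-Lo and at the node after E-Mid can never be reached regardless of what Player II does, so varying those choices leaves every outcome unchanged.
Holding the reachable choices fixed and varying the unreachable ones freely already gives 2 × 2 = 4 equivalent strategies.
No other strategy reproduces this row, so those 4 are the full class: NwDL, NwWL, NxDL, NxWL.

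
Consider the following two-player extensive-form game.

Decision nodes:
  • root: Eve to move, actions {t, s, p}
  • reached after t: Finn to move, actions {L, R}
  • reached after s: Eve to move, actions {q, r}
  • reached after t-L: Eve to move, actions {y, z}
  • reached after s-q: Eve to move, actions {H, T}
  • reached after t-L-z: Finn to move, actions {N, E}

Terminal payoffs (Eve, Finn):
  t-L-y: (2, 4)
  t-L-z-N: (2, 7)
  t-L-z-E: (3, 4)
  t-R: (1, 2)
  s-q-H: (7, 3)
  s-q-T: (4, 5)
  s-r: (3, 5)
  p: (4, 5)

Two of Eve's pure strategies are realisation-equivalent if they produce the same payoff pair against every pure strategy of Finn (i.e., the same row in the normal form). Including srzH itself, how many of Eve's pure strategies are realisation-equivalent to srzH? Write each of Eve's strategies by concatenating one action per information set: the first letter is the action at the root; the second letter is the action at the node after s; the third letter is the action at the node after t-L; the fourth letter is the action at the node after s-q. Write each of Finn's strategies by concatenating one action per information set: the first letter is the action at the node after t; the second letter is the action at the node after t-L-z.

Row for srzH (columns LN, LE, RN, RE): (3,5) (3,5) (3,5) (3,5).
Under srzH, Eve's choice at the node after t-L and at the node after s-q can never be reached regardless of what Finn does, so varying those choices leaves every outcome unchanged.
Holding the reachable choices fixed and varying the unreachable ones freely already gives 2 × 2 = 4 equivalent strategies.
No other strategy reproduces this row, so those 4 are the full class: sryH, sryT, srzH, srzT.

4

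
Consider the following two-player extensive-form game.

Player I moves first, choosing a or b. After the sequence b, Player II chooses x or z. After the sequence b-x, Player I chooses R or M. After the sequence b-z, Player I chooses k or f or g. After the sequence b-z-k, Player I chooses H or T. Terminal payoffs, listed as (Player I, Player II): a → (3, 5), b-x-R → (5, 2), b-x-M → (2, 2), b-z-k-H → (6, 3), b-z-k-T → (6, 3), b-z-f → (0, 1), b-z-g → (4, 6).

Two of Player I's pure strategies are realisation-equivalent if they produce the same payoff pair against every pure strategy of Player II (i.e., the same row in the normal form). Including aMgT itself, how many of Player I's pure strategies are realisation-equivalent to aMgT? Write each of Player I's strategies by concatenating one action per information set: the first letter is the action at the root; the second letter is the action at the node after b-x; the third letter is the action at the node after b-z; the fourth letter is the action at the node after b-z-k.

Row for aMgT (columns x, z): (3,5) (3,5).
Under aMgT, Player I's choice at the node after b-x and at the node after b-z and at the node after b-z-k can never be reached regardless of what Player II does, so varying those choices leaves every outcome unchanged.
Holding the reachable choices fixed and varying the unreachable ones freely already gives 2 × 3 × 2 = 12 equivalent strategies.
No other strategy reproduces this row, so those 12 are the full class: aRkH, aRkT, aRfH, aRfT, aRgH, aRgT, aMkH, aMkT, aMfH, aMfT, aMgH, aMgT.

12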